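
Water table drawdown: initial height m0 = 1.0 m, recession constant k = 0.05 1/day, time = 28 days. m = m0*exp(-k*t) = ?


m = m0 * exp(-k*t)
m = 1.0 * exp(-0.05 * 28)
m = 1.0 * exp(-1.4000)

0.2466 m


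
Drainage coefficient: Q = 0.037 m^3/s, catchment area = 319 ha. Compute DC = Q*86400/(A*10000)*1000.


DC = Q * 86400 / (A * 10000) * 1000
DC = 0.037 * 86400 / (319 * 10000) * 1000
DC = 3196800.0000 / 3190000

1.0021 mm/day


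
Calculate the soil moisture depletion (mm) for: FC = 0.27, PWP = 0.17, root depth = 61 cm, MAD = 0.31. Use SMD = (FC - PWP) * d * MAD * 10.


SMD = (FC - PWP) * d * MAD * 10
SMD = (0.27 - 0.17) * 61 * 0.31 * 10
SMD = 0.1000 * 61 * 0.31 * 10

18.9100 mm


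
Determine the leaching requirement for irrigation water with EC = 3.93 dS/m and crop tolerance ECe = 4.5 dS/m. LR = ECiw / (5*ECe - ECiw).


LR = ECiw / (5*ECe - ECiw)
LR = 3.93 / (5*4.5 - 3.93)
LR = 3.93 / 18.5700

0.2116


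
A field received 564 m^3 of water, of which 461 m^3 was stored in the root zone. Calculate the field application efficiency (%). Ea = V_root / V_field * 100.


Ea = V_root / V_field * 100 = 461 / 564 * 100 = 81.7376%

81.7376 %


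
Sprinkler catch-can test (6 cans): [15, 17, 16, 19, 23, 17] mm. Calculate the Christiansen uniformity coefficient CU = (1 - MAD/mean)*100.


mean = 17.833333 mm
MAD = 2.111111 mm
CU = (1 - 2.111111/17.833333)*100

88.1620 %


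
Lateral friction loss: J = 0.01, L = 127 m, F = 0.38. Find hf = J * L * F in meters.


hf = J * L * F = 0.01 * 127 * 0.38 = 0.4826 m

0.4826 m


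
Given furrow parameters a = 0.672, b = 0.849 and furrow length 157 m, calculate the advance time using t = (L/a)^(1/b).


t = (L/a)^(1/b)
t = (157/0.672)^(1/0.849)
t = 233.630952^(1/0.849)

616.2947 min


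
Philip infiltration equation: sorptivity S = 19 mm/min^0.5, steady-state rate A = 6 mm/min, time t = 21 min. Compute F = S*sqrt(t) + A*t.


F = S*sqrt(t) + A*t
F = 19*sqrt(21) + 6*21
F = 19*4.582576 + 126

213.0689 mm


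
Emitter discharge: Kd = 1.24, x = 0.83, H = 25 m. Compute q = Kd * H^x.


q = Kd * H^x = 1.24 * 25^0.83 = 1.24 * 14.464060

17.9354 L/h


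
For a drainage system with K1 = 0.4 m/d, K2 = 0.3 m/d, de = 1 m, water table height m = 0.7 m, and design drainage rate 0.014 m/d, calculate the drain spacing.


S^2 = 8*K2*de*m/q + 4*K1*m^2/q
S^2 = 8*0.3*1*0.7/0.014 + 4*0.4*0.7^2/0.014
S = sqrt(176.0000)

13.2665 m


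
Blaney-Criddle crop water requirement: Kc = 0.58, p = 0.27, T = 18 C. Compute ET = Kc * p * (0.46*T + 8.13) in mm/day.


ET = Kc * p * (0.46*T + 8.13)
ET = 0.58 * 0.27 * (0.46*18 + 8.13)
ET = 0.58 * 0.27 * 16.4100

2.5698 mm/day


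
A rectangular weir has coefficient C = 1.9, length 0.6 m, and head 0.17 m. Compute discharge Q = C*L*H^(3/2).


Q = C * L * H^(3/2) = 1.9 * 0.6 * 0.17^1.5 = 1.9 * 0.6 * 0.070093

0.0799 m^3/s


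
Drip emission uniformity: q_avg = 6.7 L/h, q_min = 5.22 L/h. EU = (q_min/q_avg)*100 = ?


EU = (q_min/q_avg)*100 = (5.22/6.7)*100 = 77.9104%

77.9104 %


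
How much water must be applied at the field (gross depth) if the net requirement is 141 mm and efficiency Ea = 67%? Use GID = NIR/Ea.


Ea = 67% = 0.67
GID = NIR / Ea = 141 / 0.67 = 210.4478 mm

210.4478 mm


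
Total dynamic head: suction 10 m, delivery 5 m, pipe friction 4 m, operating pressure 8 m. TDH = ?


TDH = Hs + Hd + hf + Hp = 10 + 5 + 4 + 8 = 27

27 m


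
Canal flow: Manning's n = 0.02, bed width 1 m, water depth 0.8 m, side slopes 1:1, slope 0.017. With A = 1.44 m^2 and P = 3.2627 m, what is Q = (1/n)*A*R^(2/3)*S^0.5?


R = A/P = 1.44/3.2627 = 0.441352
Q = (1/0.02) * 1.44 * 0.441352^(2/3) * 0.017^0.5

5.4419 m^3/s


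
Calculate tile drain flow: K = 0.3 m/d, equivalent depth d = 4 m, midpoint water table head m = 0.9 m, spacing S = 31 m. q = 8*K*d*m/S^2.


q = 8*K*d*m/S^2
q = 8*0.3*4*0.9/31^2
q = 8.6400 / 961

0.0090 m/d


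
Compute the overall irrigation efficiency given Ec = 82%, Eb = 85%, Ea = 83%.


Ec = 0.82, Eb = 0.85, Ea = 0.83
E = 0.82 * 0.85 * 0.83 * 100 = 57.8510%

57.8510 %


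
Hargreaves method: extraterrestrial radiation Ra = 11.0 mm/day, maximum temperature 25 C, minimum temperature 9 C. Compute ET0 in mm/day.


Tmean = (Tmax + Tmin)/2 = (25 + 9)/2 = 17.0
ET0 = 0.0023 * 11.0 * (17.0 + 17.8) * sqrt(25 - 9)
ET0 = 0.0023 * 11.0 * 34.8 * 4.000000

3.5218 mm/day


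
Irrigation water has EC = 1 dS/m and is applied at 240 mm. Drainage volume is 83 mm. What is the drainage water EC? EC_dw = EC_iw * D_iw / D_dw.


EC_dw = EC_iw * D_iw / D_dw
EC_dw = 1 * 240 / 83
EC_dw = 240 / 83

2.8916 dS/m


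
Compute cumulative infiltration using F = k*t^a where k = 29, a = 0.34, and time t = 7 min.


F = k * t^a = 29 * 7^0.34
F = 29 * 1.937909

56.1994 mm


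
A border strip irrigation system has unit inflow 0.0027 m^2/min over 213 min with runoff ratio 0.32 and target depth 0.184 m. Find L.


L = q*t/((1+r)*Z)
L = 0.0027*213/((1+0.32)*0.184)
L = 0.5751/0.24288

2.3678 m


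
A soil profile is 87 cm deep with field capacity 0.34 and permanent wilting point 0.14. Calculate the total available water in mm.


AWC = (FC - PWP) * d * 10
AWC = (0.34 - 0.14) * 87 * 10
AWC = 0.2000 * 87 * 10

174.0000 mm


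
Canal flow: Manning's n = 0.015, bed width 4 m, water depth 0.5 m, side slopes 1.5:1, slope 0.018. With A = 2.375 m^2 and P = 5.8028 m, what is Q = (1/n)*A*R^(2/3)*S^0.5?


R = A/P = 2.375/5.8028 = 0.409285
Q = (1/0.015) * 2.375 * 0.409285^(2/3) * 0.018^0.5

11.7101 m^3/s


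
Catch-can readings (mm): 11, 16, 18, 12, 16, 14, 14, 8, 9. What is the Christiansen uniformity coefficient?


mean = 13.111111 mm
MAD = 2.765432 mm
CU = (1 - 2.765432/13.111111)*100

78.9077 %


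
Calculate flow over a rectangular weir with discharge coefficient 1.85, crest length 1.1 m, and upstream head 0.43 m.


Q = C * L * H^(3/2) = 1.85 * 1.1 * 0.43^1.5 = 1.85 * 1.1 * 0.281970

0.5738 m^3/s


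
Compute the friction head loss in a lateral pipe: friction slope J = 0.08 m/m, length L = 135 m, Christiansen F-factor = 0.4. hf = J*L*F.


hf = J * L * F = 0.08 * 135 * 0.4 = 4.3200 m

4.3200 m


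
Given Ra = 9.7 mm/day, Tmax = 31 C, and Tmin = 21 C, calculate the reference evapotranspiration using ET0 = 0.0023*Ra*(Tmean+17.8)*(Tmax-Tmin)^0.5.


Tmean = (Tmax + Tmin)/2 = (31 + 21)/2 = 26.0
ET0 = 0.0023 * 9.7 * (26.0 + 17.8) * sqrt(31 - 21)
ET0 = 0.0023 * 9.7 * 43.8 * 3.162278

3.0901 mm/day


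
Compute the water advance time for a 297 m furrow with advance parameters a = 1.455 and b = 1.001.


t = (L/a)^(1/b)
t = (297/1.455)^(1/1.001)
t = 204.123711^(1/1.001)

203.0420 min


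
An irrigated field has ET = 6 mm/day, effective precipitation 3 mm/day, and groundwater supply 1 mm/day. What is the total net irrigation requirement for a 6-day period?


Daily deficit = ET - Pe - GW = 6 - 3 - 1 = 2 mm/day
NIR = 2 * 6 = 12 mm

12.0000 mm


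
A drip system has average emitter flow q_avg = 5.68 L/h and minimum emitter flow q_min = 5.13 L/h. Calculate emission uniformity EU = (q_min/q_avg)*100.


EU = (q_min/q_avg)*100 = (5.13/5.68)*100 = 90.3169%

90.3169 %


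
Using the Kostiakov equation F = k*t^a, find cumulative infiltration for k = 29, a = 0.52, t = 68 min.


F = k * t^a = 29 * 68^0.52
F = 29 * 8.972318

260.1972 mm


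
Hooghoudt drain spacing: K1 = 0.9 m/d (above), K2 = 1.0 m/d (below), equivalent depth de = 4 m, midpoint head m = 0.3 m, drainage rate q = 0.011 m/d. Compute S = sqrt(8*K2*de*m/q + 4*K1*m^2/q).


S^2 = 8*K2*de*m/q + 4*K1*m^2/q
S^2 = 8*1.0*4*0.3/0.011 + 4*0.9*0.3^2/0.011
S = sqrt(902.1818)

30.0363 m


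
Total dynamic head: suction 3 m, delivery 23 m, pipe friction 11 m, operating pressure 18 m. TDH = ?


TDH = Hs + Hd + hf + Hp = 3 + 23 + 11 + 18 = 55

55 m


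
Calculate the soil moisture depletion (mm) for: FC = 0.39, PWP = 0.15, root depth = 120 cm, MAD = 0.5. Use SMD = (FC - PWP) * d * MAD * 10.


SMD = (FC - PWP) * d * MAD * 10
SMD = (0.39 - 0.15) * 120 * 0.5 * 10
SMD = 0.2400 * 120 * 0.5 * 10

144.0000 mm


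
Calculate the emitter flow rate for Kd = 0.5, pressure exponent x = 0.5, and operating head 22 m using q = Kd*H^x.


q = Kd * H^x = 0.5 * 22^0.5 = 0.5 * 4.690416

2.3452 L/h


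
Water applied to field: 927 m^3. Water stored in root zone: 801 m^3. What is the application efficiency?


Ea = V_root / V_field * 100 = 801 / 927 * 100 = 86.4078%

86.4078 %


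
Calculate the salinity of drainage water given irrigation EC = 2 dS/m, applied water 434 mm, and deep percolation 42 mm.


EC_dw = EC_iw * D_iw / D_dw
EC_dw = 2 * 434 / 42
EC_dw = 868 / 42

20.6667 dS/m


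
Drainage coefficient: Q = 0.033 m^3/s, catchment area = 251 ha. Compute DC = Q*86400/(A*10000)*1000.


DC = Q * 86400 / (A * 10000) * 1000
DC = 0.033 * 86400 / (251 * 10000) * 1000
DC = 2851200.0000 / 2510000

1.1359 mm/day


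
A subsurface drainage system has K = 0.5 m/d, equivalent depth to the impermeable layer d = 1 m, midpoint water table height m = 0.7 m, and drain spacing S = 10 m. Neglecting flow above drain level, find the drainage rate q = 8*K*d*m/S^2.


q = 8*K*d*m/S^2
q = 8*0.5*1*0.7/10^2
q = 2.8000 / 100

0.0280 m/d


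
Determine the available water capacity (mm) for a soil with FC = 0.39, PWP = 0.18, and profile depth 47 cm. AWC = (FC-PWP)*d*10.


AWC = (FC - PWP) * d * 10
AWC = (0.39 - 0.18) * 47 * 10
AWC = 0.2100 * 47 * 10

98.7000 mm


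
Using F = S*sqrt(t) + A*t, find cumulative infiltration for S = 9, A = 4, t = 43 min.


F = S*sqrt(t) + A*t
F = 9*sqrt(43) + 4*43
F = 9*6.557439 + 172

231.0170 mm


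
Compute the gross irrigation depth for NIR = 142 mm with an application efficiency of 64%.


Ea = 64% = 0.64
GID = NIR / Ea = 142 / 0.64 = 221.8750 mm

221.8750 mm


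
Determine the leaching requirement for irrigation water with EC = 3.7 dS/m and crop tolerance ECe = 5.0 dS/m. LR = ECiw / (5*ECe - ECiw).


LR = ECiw / (5*ECe - ECiw)
LR = 3.7 / (5*5.0 - 3.7)
LR = 3.7 / 21.3000

0.1737


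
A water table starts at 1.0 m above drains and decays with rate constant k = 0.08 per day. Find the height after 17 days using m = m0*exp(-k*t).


m = m0 * exp(-k*t)
m = 1.0 * exp(-0.08 * 17)
m = 1.0 * exp(-1.3600)

0.2567 m


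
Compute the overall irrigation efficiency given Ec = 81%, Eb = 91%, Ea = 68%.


Ec = 0.81, Eb = 0.91, Ea = 0.68
E = 0.81 * 0.91 * 0.68 * 100 = 50.1228%

50.1228 %


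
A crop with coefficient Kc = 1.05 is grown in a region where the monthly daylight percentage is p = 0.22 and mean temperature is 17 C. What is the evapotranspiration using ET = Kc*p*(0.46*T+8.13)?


ET = Kc * p * (0.46*T + 8.13)
ET = 1.05 * 0.22 * (0.46*17 + 8.13)
ET = 1.05 * 0.22 * 15.9500

3.6845 mm/day


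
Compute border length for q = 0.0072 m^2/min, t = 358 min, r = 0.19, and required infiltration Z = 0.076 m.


L = q*t/((1+r)*Z)
L = 0.0072*358/((1+0.19)*0.076)
L = 2.5776/0.09044

28.5007 m


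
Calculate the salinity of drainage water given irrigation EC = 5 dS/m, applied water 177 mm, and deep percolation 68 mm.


EC_dw = EC_iw * D_iw / D_dw
EC_dw = 5 * 177 / 68
EC_dw = 885 / 68

13.0147 dS/m


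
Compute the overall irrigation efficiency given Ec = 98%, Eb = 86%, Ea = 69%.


Ec = 0.98, Eb = 0.86, Ea = 0.69
E = 0.98 * 0.86 * 0.69 * 100 = 58.1532%

58.1532 %


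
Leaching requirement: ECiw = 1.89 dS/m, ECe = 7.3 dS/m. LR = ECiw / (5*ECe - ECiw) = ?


LR = ECiw / (5*ECe - ECiw)
LR = 1.89 / (5*7.3 - 1.89)
LR = 1.89 / 34.6100

0.0546


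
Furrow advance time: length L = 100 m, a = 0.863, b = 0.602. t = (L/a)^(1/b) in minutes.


t = (L/a)^(1/b)
t = (100/0.863)^(1/0.602)
t = 115.874855^(1/0.602)

2682.5850 min


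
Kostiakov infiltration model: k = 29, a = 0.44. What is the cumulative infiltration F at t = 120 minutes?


F = k * t^a = 29 * 120^0.44
F = 29 * 8.219393

238.3624 mm


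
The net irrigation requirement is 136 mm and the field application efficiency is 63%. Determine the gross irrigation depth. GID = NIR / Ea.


Ea = 63% = 0.63
GID = NIR / Ea = 136 / 0.63 = 215.8730 mm

215.8730 mm


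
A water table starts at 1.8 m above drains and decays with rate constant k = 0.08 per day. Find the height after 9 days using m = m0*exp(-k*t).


m = m0 * exp(-k*t)
m = 1.8 * exp(-0.08 * 9)
m = 1.8 * exp(-0.7200)

0.8762 m


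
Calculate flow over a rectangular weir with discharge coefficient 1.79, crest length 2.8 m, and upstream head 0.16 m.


Q = C * L * H^(3/2) = 1.79 * 2.8 * 0.16^1.5 = 1.79 * 2.8 * 0.064000

0.3208 m^3/s


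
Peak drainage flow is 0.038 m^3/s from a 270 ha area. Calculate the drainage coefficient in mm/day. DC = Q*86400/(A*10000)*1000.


DC = Q * 86400 / (A * 10000) * 1000
DC = 0.038 * 86400 / (270 * 10000) * 1000
DC = 3283200.0000 / 2700000

1.2160 mm/day


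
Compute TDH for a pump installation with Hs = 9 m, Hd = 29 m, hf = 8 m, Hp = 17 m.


TDH = Hs + Hd + hf + Hp = 9 + 29 + 8 + 17 = 63

63 m


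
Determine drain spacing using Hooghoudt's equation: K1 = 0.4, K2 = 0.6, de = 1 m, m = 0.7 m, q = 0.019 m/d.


S^2 = 8*K2*de*m/q + 4*K1*m^2/q
S^2 = 8*0.6*1*0.7/0.019 + 4*0.4*0.7^2/0.019
S = sqrt(218.1053)

14.7684 m


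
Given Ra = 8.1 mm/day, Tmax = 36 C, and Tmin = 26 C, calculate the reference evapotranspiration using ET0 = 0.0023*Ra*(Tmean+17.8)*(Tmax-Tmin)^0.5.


Tmean = (Tmax + Tmin)/2 = (36 + 26)/2 = 31.0
ET0 = 0.0023 * 8.1 * (31.0 + 17.8) * sqrt(36 - 26)
ET0 = 0.0023 * 8.1 * 48.8 * 3.162278

2.8750 mm/day


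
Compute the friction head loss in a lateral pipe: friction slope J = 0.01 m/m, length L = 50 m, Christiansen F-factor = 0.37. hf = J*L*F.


hf = J * L * F = 0.01 * 50 * 0.37 = 0.1850 m

0.1850 m


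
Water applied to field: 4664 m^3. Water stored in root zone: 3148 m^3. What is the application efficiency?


Ea = V_root / V_field * 100 = 3148 / 4664 * 100 = 67.4957%

67.4957 %


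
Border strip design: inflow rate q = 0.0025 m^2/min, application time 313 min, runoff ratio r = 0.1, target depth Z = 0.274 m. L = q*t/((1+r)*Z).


L = q*t/((1+r)*Z)
L = 0.0025*313/((1+0.1)*0.274)
L = 0.7825/0.3014

2.5962 m


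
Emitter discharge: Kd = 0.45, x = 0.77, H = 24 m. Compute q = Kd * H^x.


q = Kd * H^x = 0.45 * 24^0.77 = 0.45 * 11.554806

5.1997 L/h


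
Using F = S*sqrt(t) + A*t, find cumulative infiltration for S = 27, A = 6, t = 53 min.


F = S*sqrt(t) + A*t
F = 27*sqrt(53) + 6*53
F = 27*7.280110 + 318

514.5630 mm


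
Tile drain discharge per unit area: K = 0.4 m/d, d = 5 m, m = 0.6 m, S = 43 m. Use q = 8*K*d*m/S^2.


q = 8*K*d*m/S^2
q = 8*0.4*5*0.6/43^2
q = 9.6000 / 1849

0.0052 m/d


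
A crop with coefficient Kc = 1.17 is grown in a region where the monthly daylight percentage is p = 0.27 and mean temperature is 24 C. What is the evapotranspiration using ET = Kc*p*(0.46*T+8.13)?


ET = Kc * p * (0.46*T + 8.13)
ET = 1.17 * 0.27 * (0.46*24 + 8.13)
ET = 1.17 * 0.27 * 19.1700

6.0558 mm/day


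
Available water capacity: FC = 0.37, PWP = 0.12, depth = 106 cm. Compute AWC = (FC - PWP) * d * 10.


AWC = (FC - PWP) * d * 10
AWC = (0.37 - 0.12) * 106 * 10
AWC = 0.2500 * 106 * 10

265.0000 mm


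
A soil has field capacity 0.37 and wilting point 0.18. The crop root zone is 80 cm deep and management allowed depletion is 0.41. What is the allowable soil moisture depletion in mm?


SMD = (FC - PWP) * d * MAD * 10
SMD = (0.37 - 0.18) * 80 * 0.41 * 10
SMD = 0.1900 * 80 * 0.41 * 10

62.3200 mm


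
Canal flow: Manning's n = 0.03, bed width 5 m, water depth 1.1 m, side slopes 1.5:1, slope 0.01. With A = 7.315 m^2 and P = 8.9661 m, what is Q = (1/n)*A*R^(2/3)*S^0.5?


R = A/P = 7.315/8.9661 = 0.815851
Q = (1/0.03) * 7.315 * 0.815851^(2/3) * 0.01^0.5

21.2896 m^3/s


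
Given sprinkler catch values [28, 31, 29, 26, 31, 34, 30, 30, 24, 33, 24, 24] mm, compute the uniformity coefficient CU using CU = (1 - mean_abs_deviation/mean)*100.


mean = 28.666667 mm
MAD = 2.888889 mm
CU = (1 - 2.888889/28.666667)*100

89.9225 %


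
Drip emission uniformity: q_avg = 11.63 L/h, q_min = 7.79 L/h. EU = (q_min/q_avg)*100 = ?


EU = (q_min/q_avg)*100 = (7.79/11.63)*100 = 66.9819%

66.9819 %


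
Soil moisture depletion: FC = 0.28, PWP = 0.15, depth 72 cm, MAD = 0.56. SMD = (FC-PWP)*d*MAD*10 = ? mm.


SMD = (FC - PWP) * d * MAD * 10
SMD = (0.28 - 0.15) * 72 * 0.56 * 10
SMD = 0.1300 * 72 * 0.56 * 10

52.4160 mm


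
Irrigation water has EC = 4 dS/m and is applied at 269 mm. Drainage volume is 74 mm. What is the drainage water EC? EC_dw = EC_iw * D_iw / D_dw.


EC_dw = EC_iw * D_iw / D_dw
EC_dw = 4 * 269 / 74
EC_dw = 1076 / 74

14.5405 dS/m


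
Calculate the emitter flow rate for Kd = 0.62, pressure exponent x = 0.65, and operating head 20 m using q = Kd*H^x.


q = Kd * H^x = 0.62 * 20^0.65 = 0.62 * 7.009217

4.3457 L/h


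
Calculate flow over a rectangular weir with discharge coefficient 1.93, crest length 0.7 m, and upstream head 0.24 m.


Q = C * L * H^(3/2) = 1.93 * 0.7 * 0.24^1.5 = 1.93 * 0.7 * 0.117576

0.1588 m^3/s


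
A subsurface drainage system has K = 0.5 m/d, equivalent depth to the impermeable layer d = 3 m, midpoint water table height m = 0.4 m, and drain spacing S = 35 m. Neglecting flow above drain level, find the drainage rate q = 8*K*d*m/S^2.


q = 8*K*d*m/S^2
q = 8*0.5*3*0.4/35^2
q = 4.8000 / 1225

0.0039 m/d


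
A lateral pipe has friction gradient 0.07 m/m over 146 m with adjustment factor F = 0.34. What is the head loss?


hf = J * L * F = 0.07 * 146 * 0.34 = 3.4748 m

3.4748 m


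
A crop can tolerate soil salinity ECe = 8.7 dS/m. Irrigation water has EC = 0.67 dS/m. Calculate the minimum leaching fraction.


LR = ECiw / (5*ECe - ECiw)
LR = 0.67 / (5*8.7 - 0.67)
LR = 0.67 / 42.8300

0.0156


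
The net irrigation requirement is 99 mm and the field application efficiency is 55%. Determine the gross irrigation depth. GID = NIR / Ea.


Ea = 55% = 0.55
GID = NIR / Ea = 99 / 0.55 = 180.0000 mm

180.0000 mm


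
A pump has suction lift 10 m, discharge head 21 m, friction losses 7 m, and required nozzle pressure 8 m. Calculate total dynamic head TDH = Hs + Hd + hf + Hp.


TDH = Hs + Hd + hf + Hp = 10 + 21 + 7 + 8 = 46

46 m


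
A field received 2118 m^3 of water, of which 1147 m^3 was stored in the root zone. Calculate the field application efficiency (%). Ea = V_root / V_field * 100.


Ea = V_root / V_field * 100 = 1147 / 2118 * 100 = 54.1549%

54.1549 %


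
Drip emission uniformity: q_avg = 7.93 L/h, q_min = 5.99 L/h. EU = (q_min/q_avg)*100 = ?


EU = (q_min/q_avg)*100 = (5.99/7.93)*100 = 75.5359%

75.5359 %


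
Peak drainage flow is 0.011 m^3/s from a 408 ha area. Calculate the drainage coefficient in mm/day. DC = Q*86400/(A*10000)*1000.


DC = Q * 86400 / (A * 10000) * 1000
DC = 0.011 * 86400 / (408 * 10000) * 1000
DC = 950400.0000 / 4080000

0.2329 mm/day


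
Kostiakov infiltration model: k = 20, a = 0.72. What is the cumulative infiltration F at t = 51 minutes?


F = k * t^a = 20 * 51^0.72
F = 20 * 16.960964

339.2193 mm


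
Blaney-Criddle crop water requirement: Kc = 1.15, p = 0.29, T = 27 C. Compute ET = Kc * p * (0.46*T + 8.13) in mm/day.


ET = Kc * p * (0.46*T + 8.13)
ET = 1.15 * 0.29 * (0.46*27 + 8.13)
ET = 1.15 * 0.29 * 20.5500

6.8534 mm/day


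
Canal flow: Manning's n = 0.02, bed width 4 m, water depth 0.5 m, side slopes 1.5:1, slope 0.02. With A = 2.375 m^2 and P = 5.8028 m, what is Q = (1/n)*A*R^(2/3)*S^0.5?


R = A/P = 2.375/5.8028 = 0.409285
Q = (1/0.02) * 2.375 * 0.409285^(2/3) * 0.02^0.5

9.2576 m^3/s


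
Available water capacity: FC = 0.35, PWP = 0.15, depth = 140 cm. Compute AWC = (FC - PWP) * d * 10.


AWC = (FC - PWP) * d * 10
AWC = (0.35 - 0.15) * 140 * 10
AWC = 0.2000 * 140 * 10

280.0000 mm


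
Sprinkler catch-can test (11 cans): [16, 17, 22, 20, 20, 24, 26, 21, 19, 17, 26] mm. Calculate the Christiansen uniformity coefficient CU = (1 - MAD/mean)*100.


mean = 20.727273 mm
MAD = 2.793388 mm
CU = (1 - 2.793388/20.727273)*100

86.5231 %


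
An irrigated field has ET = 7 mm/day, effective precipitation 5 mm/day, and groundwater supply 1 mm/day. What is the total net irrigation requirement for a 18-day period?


Daily deficit = ET - Pe - GW = 7 - 5 - 1 = 1 mm/day
NIR = 1 * 18 = 18 mm

18.0000 mm


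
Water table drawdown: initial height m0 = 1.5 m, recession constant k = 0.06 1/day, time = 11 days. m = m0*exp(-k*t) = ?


m = m0 * exp(-k*t)
m = 1.5 * exp(-0.06 * 11)
m = 1.5 * exp(-0.6600)

0.7753 m


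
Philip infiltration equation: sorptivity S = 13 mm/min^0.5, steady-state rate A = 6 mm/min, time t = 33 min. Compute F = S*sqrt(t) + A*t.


F = S*sqrt(t) + A*t
F = 13*sqrt(33) + 6*33
F = 13*5.744563 + 198

272.6793 mm


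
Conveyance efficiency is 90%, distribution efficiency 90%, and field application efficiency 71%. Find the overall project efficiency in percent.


Ec = 0.9, Eb = 0.9, Ea = 0.71
E = 0.9 * 0.9 * 0.71 * 100 = 57.5100%

57.5100 %


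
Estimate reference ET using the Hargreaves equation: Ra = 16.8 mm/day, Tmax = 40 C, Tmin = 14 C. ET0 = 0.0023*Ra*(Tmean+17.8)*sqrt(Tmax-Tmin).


Tmean = (Tmax + Tmin)/2 = (40 + 14)/2 = 27.0
ET0 = 0.0023 * 16.8 * (27.0 + 17.8) * sqrt(40 - 14)
ET0 = 0.0023 * 16.8 * 44.8 * 5.099020

8.8268 mm/day


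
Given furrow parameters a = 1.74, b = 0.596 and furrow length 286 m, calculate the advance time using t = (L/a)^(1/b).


t = (L/a)^(1/b)
t = (286/1.74)^(1/0.596)
t = 164.367816^(1/0.596)

5221.7178 min


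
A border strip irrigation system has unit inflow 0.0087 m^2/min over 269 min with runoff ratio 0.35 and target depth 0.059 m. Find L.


L = q*t/((1+r)*Z)
L = 0.0087*269/((1+0.35)*0.059)
L = 2.3403/0.07965

29.3823 m


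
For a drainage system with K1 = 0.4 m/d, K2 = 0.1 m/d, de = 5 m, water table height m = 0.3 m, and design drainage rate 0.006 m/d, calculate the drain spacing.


S^2 = 8*K2*de*m/q + 4*K1*m^2/q
S^2 = 8*0.1*5*0.3/0.006 + 4*0.4*0.3^2/0.006
S = sqrt(224.0000)

14.9666 m


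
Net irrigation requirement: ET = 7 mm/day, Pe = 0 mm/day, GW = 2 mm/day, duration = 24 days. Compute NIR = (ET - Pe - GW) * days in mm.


Daily deficit = ET - Pe - GW = 7 - 0 - 2 = 5 mm/day
NIR = 5 * 24 = 120 mm

120.0000 mm


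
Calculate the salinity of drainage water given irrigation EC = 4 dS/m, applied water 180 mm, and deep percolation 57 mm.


EC_dw = EC_iw * D_iw / D_dw
EC_dw = 4 * 180 / 57
EC_dw = 720 / 57

12.6316 dS/m


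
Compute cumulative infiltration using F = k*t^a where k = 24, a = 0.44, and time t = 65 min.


F = k * t^a = 24 * 65^0.44
F = 24 * 6.275985

150.6236 mm


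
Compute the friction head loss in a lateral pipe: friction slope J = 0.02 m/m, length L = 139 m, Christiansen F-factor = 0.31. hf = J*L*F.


hf = J * L * F = 0.02 * 139 * 0.31 = 0.8618 m

0.8618 m


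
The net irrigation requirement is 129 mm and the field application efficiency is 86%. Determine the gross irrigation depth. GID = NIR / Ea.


Ea = 86% = 0.86
GID = NIR / Ea = 129 / 0.86 = 150.0000 mm

150.0000 mm


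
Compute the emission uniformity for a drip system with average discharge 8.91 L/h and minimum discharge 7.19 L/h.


EU = (q_min/q_avg)*100 = (7.19/8.91)*100 = 80.6958%

80.6958 %


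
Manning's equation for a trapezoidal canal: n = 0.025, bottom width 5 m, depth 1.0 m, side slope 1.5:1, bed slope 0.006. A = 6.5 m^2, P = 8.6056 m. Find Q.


R = A/P = 6.5/8.6056 = 0.755322
Q = (1/0.025) * 6.5 * 0.755322^(2/3) * 0.006^0.5

16.7034 m^3/s


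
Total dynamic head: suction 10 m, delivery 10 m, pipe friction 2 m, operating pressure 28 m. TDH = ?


TDH = Hs + Hd + hf + Hp = 10 + 10 + 2 + 28 = 50

50 m


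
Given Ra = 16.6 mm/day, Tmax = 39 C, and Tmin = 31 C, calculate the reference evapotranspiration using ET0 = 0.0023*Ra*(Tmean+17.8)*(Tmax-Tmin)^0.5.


Tmean = (Tmax + Tmin)/2 = (39 + 31)/2 = 35.0
ET0 = 0.0023 * 16.6 * (35.0 + 17.8) * sqrt(39 - 31)
ET0 = 0.0023 * 16.6 * 52.8 * 2.828427

5.7018 mm/day


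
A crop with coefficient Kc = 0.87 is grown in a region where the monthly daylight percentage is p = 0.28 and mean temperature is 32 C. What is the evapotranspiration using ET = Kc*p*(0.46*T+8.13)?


ET = Kc * p * (0.46*T + 8.13)
ET = 0.87 * 0.28 * (0.46*32 + 8.13)
ET = 0.87 * 0.28 * 22.8500

5.5663 mm/day


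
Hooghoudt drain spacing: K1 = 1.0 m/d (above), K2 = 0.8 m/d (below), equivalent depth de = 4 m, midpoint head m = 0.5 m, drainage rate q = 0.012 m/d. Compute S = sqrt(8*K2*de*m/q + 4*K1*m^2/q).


S^2 = 8*K2*de*m/q + 4*K1*m^2/q
S^2 = 8*0.8*4*0.5/0.012 + 4*1.0*0.5^2/0.012
S = sqrt(1150.0000)

33.9116 m


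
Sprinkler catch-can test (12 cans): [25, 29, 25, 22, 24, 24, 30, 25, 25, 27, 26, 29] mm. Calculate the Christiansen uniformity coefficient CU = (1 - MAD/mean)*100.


mean = 25.916667 mm
MAD = 1.902778 mm
CU = (1 - 1.902778/25.916667)*100

92.6581 %


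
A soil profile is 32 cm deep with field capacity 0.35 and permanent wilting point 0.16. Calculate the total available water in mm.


AWC = (FC - PWP) * d * 10
AWC = (0.35 - 0.16) * 32 * 10
AWC = 0.1900 * 32 * 10

60.8000 mm


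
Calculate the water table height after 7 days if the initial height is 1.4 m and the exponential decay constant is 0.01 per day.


m = m0 * exp(-k*t)
m = 1.4 * exp(-0.01 * 7)
m = 1.4 * exp(-0.0700)

1.3054 m


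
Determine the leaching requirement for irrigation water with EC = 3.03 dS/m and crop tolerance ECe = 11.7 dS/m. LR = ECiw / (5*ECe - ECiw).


LR = ECiw / (5*ECe - ECiw)
LR = 3.03 / (5*11.7 - 3.03)
LR = 3.03 / 55.4700

0.0546


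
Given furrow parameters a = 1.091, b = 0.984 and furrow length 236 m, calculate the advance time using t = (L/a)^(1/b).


t = (L/a)^(1/b)
t = (236/1.091)^(1/0.984)
t = 216.315307^(1/0.984)

236.0783 min


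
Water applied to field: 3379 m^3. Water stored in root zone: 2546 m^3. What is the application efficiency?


Ea = V_root / V_field * 100 = 2546 / 3379 * 100 = 75.3477%

75.3477 %


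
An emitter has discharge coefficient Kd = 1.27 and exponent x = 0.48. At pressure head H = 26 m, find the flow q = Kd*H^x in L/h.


q = Kd * H^x = 1.27 * 26^0.48 = 1.27 * 4.777352

6.0672 L/h


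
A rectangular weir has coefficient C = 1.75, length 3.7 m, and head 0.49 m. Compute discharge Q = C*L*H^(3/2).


Q = C * L * H^(3/2) = 1.75 * 3.7 * 0.49^1.5 = 1.75 * 3.7 * 0.343000

2.2209 m^3/s


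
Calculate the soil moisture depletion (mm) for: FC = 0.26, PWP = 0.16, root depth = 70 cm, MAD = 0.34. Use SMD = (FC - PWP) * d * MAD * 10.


SMD = (FC - PWP) * d * MAD * 10
SMD = (0.26 - 0.16) * 70 * 0.34 * 10
SMD = 0.1000 * 70 * 0.34 * 10

23.8000 mm


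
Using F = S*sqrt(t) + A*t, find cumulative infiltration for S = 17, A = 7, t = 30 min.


F = S*sqrt(t) + A*t
F = 17*sqrt(30) + 7*30
F = 17*5.477226 + 210

303.1128 mm


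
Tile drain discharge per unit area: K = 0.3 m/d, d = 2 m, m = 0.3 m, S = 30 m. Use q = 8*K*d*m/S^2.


q = 8*K*d*m/S^2
q = 8*0.3*2*0.3/30^2
q = 1.4400 / 900

0.0016 m/d


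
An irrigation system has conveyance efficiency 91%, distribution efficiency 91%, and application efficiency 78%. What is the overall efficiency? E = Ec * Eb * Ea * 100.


Ec = 0.91, Eb = 0.91, Ea = 0.78
E = 0.91 * 0.91 * 0.78 * 100 = 64.5918%

64.5918 %


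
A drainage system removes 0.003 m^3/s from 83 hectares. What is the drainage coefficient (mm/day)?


DC = Q * 86400 / (A * 10000) * 1000
DC = 0.003 * 86400 / (83 * 10000) * 1000
DC = 259200.0000 / 830000

0.3123 mm/day


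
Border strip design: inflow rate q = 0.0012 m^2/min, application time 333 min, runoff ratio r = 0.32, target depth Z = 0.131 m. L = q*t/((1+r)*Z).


L = q*t/((1+r)*Z)
L = 0.0012*333/((1+0.32)*0.131)
L = 0.3996/0.17292

2.3109 m


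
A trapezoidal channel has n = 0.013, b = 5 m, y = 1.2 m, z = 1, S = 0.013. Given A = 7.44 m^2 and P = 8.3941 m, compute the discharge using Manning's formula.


R = A/P = 7.44/8.3941 = 0.886337
Q = (1/0.013) * 7.44 * 0.886337^(2/3) * 0.013^0.5

60.2098 m^3/s


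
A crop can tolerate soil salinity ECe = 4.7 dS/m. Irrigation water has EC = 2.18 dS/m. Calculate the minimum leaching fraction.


LR = ECiw / (5*ECe - ECiw)
LR = 2.18 / (5*4.7 - 2.18)
LR = 2.18 / 21.3200

0.1023


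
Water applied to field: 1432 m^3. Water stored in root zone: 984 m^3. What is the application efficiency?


Ea = V_root / V_field * 100 = 984 / 1432 * 100 = 68.7151%

68.7151 %


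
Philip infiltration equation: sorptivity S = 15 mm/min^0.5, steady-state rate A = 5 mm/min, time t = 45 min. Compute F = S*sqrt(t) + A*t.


F = S*sqrt(t) + A*t
F = 15*sqrt(45) + 5*45
F = 15*6.708204 + 225

325.6231 mm


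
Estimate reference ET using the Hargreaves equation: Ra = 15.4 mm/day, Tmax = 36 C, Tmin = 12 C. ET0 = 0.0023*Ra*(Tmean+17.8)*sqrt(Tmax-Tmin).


Tmean = (Tmax + Tmin)/2 = (36 + 12)/2 = 24.0
ET0 = 0.0023 * 15.4 * (24.0 + 17.8) * sqrt(36 - 12)
ET0 = 0.0023 * 15.4 * 41.8 * 4.898979

7.2532 mm/day


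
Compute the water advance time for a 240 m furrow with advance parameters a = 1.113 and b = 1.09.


t = (L/a)^(1/b)
t = (240/1.113)^(1/1.09)
t = 215.633423^(1/1.09)

138.3643 min


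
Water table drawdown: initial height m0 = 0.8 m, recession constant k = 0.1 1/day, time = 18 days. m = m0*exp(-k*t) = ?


m = m0 * exp(-k*t)
m = 0.8 * exp(-0.1 * 18)
m = 0.8 * exp(-1.8000)

0.1322 m


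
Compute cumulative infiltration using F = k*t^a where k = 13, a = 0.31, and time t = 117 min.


F = k * t^a = 13 * 117^0.31
F = 13 * 4.376608

56.8959 mm


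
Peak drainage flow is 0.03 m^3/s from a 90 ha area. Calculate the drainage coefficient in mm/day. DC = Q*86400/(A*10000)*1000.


DC = Q * 86400 / (A * 10000) * 1000
DC = 0.03 * 86400 / (90 * 10000) * 1000
DC = 2592000.0000 / 900000

2.8800 mm/day


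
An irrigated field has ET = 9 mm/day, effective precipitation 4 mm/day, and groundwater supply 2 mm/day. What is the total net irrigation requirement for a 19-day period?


Daily deficit = ET - Pe - GW = 9 - 4 - 2 = 3 mm/day
NIR = 3 * 19 = 57 mm

57.0000 mm


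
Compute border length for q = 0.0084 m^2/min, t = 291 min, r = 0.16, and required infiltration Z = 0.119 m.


L = q*t/((1+r)*Z)
L = 0.0084*291/((1+0.16)*0.119)
L = 2.4444/0.13804

17.7079 m


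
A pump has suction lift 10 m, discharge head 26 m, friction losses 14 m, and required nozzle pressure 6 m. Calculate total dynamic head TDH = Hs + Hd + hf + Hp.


TDH = Hs + Hd + hf + Hp = 10 + 26 + 14 + 6 = 56

56 m


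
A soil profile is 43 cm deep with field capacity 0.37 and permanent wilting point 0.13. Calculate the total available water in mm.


AWC = (FC - PWP) * d * 10
AWC = (0.37 - 0.13) * 43 * 10
AWC = 0.2400 * 43 * 10

103.2000 mm


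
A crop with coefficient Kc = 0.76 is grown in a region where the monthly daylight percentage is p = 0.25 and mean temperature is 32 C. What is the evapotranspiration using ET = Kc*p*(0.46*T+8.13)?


ET = Kc * p * (0.46*T + 8.13)
ET = 0.76 * 0.25 * (0.46*32 + 8.13)
ET = 0.76 * 0.25 * 22.8500

4.3415 mm/day


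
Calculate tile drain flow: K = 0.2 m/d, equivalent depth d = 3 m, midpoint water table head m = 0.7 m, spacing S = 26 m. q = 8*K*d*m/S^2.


q = 8*K*d*m/S^2
q = 8*0.2*3*0.7/26^2
q = 3.3600 / 676

0.0050 m/d


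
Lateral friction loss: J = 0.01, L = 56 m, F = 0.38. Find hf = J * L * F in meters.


hf = J * L * F = 0.01 * 56 * 0.38 = 0.2128 m

0.2128 m


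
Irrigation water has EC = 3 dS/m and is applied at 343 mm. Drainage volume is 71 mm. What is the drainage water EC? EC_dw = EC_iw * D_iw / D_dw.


EC_dw = EC_iw * D_iw / D_dw
EC_dw = 3 * 343 / 71
EC_dw = 1029 / 71

14.4930 dS/m


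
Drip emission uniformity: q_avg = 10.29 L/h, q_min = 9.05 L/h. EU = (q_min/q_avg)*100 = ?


EU = (q_min/q_avg)*100 = (9.05/10.29)*100 = 87.9495%

87.9495 %


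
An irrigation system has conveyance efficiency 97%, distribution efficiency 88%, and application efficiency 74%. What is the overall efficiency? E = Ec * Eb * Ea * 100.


Ec = 0.97, Eb = 0.88, Ea = 0.74
E = 0.97 * 0.88 * 0.74 * 100 = 63.1664%

63.1664 %


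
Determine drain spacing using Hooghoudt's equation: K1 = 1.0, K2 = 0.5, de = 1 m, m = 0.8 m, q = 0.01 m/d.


S^2 = 8*K2*de*m/q + 4*K1*m^2/q
S^2 = 8*0.5*1*0.8/0.01 + 4*1.0*0.8^2/0.01
S = sqrt(576.0000)

24.0000 m


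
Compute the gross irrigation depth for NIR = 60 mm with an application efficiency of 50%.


Ea = 50% = 0.5
GID = NIR / Ea = 60 / 0.5 = 120.0000 mm

120.0000 mm


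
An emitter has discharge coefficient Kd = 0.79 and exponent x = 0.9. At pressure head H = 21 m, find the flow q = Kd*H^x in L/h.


q = Kd * H^x = 0.79 * 21^0.9 = 0.79 * 15.488072

12.2356 L/h


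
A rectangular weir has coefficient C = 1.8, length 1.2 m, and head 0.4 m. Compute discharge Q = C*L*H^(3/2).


Q = C * L * H^(3/2) = 1.8 * 1.2 * 0.4^1.5 = 1.8 * 1.2 * 0.252982

0.5464 m^3/s


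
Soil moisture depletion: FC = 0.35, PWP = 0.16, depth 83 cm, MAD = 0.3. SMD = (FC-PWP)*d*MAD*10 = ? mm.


SMD = (FC - PWP) * d * MAD * 10
SMD = (0.35 - 0.16) * 83 * 0.3 * 10
SMD = 0.1900 * 83 * 0.3 * 10

47.3100 mm


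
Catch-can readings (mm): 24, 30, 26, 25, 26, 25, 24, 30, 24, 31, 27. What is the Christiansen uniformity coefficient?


mean = 26.545455 mm
MAD = 2.148760 mm
CU = (1 - 2.148760/26.545455)*100

91.9054 %


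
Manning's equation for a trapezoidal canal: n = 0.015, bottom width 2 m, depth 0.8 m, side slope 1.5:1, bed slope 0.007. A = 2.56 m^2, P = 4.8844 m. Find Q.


R = A/P = 2.56/4.8844 = 0.524118
Q = (1/0.015) * 2.56 * 0.524118^(2/3) * 0.007^0.5

9.2822 m^3/s


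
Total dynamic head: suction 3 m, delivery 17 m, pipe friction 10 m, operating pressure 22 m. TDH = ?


TDH = Hs + Hd + hf + Hp = 3 + 17 + 10 + 22 = 52

52 m


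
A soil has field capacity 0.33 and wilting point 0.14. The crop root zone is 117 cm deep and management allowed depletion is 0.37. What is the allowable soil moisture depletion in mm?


SMD = (FC - PWP) * d * MAD * 10
SMD = (0.33 - 0.14) * 117 * 0.37 * 10
SMD = 0.1900 * 117 * 0.37 * 10

82.2510 mm


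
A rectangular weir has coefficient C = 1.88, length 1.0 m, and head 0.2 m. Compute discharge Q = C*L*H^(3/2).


Q = C * L * H^(3/2) = 1.88 * 1.0 * 0.2^1.5 = 1.88 * 1.0 * 0.089443

0.1682 m^3/s


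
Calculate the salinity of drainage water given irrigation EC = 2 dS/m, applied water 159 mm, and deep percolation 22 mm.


EC_dw = EC_iw * D_iw / D_dw
EC_dw = 2 * 159 / 22
EC_dw = 318 / 22

14.4545 dS/m


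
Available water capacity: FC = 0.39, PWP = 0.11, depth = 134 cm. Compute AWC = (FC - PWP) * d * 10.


AWC = (FC - PWP) * d * 10
AWC = (0.39 - 0.11) * 134 * 10
AWC = 0.2800 * 134 * 10

375.2000 mm


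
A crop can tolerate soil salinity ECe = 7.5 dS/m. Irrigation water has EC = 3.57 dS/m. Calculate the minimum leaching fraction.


LR = ECiw / (5*ECe - ECiw)
LR = 3.57 / (5*7.5 - 3.57)
LR = 3.57 / 33.9300

0.1052


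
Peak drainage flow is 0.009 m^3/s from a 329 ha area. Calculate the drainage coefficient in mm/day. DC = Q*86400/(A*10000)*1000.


DC = Q * 86400 / (A * 10000) * 1000
DC = 0.009 * 86400 / (329 * 10000) * 1000
DC = 777600.0000 / 3290000

0.2364 mm/day


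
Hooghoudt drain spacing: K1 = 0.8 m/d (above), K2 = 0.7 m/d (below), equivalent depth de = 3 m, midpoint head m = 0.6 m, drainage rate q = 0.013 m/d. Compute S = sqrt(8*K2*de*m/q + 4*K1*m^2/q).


S^2 = 8*K2*de*m/q + 4*K1*m^2/q
S^2 = 8*0.7*3*0.6/0.013 + 4*0.8*0.6^2/0.013
S = sqrt(864.0000)

29.3939 m


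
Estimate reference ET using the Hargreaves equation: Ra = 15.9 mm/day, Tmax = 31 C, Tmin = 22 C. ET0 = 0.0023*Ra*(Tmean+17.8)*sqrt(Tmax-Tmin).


Tmean = (Tmax + Tmin)/2 = (31 + 22)/2 = 26.5
ET0 = 0.0023 * 15.9 * (26.5 + 17.8) * sqrt(31 - 22)
ET0 = 0.0023 * 15.9 * 44.3 * 3.000000

4.8602 mm/day


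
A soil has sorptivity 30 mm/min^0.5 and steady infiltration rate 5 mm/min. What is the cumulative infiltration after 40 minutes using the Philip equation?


F = S*sqrt(t) + A*t
F = 30*sqrt(40) + 5*40
F = 30*6.324555 + 200

389.7366 mm


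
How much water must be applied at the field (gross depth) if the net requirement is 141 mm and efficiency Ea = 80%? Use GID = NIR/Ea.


Ea = 80% = 0.8
GID = NIR / Ea = 141 / 0.8 = 176.2500 mm

176.2500 mm


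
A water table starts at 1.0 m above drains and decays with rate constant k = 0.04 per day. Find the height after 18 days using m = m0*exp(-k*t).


m = m0 * exp(-k*t)
m = 1.0 * exp(-0.04 * 18)
m = 1.0 * exp(-0.7200)

0.4868 m


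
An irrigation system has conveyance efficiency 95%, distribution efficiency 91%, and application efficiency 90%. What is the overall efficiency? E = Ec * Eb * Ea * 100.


Ec = 0.95, Eb = 0.91, Ea = 0.9
E = 0.95 * 0.91 * 0.9 * 100 = 77.8050%

77.8050 %


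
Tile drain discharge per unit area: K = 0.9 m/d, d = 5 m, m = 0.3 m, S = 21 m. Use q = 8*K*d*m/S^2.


q = 8*K*d*m/S^2
q = 8*0.9*5*0.3/21^2
q = 10.8000 / 441

0.0245 m/d


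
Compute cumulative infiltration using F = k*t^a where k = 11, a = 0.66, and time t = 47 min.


F = k * t^a = 11 * 47^0.66
F = 11 * 12.693593

139.6295 mm


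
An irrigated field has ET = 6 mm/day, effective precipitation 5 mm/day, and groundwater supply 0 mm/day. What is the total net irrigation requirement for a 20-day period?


Daily deficit = ET - Pe - GW = 6 - 5 - 0 = 1 mm/day
NIR = 1 * 20 = 20 mm

20.0000 mm


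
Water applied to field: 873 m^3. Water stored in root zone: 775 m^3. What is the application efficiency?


Ea = V_root / V_field * 100 = 775 / 873 * 100 = 88.7743%

88.7743 %


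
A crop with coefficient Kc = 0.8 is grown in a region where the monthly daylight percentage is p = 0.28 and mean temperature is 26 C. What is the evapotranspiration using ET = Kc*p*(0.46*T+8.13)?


ET = Kc * p * (0.46*T + 8.13)
ET = 0.8 * 0.28 * (0.46*26 + 8.13)
ET = 0.8 * 0.28 * 20.0900

4.5002 mm/day


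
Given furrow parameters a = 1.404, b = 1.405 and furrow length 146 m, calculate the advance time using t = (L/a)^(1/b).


t = (L/a)^(1/b)
t = (146/1.404)^(1/1.405)
t = 103.988604^(1/1.405)

27.2632 min


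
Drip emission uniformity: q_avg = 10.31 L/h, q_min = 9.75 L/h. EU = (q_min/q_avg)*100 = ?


EU = (q_min/q_avg)*100 = (9.75/10.31)*100 = 94.5684%

94.5684 %


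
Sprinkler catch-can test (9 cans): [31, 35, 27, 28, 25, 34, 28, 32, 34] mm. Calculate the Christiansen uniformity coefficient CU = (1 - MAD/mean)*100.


mean = 30.444444 mm
MAD = 3.061728 mm
CU = (1 - 3.061728/30.444444)*100

89.9432 %


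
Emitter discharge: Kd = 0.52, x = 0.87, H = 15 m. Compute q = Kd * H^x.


q = Kd * H^x = 0.52 * 15^0.87 = 0.52 * 10.548711

5.4853 L/h


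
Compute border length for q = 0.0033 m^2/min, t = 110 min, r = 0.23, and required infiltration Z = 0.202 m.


L = q*t/((1+r)*Z)
L = 0.0033*110/((1+0.23)*0.202)
L = 0.363/0.24846

1.4610 m


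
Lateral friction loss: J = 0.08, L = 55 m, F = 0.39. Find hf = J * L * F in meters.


hf = J * L * F = 0.08 * 55 * 0.39 = 1.7160 m

1.7160 m


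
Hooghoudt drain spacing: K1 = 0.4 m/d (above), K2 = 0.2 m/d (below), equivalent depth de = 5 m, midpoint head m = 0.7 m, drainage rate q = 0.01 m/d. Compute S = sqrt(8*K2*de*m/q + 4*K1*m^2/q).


S^2 = 8*K2*de*m/q + 4*K1*m^2/q
S^2 = 8*0.2*5*0.7/0.01 + 4*0.4*0.7^2/0.01
S = sqrt(638.4000)

25.2666 m


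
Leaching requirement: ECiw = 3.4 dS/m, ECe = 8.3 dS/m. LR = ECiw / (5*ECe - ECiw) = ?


LR = ECiw / (5*ECe - ECiw)
LR = 3.4 / (5*8.3 - 3.4)
LR = 3.4 / 38.1000

0.0892


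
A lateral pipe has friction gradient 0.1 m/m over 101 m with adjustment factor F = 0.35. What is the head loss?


hf = J * L * F = 0.1 * 101 * 0.35 = 3.5350 m

3.5350 m


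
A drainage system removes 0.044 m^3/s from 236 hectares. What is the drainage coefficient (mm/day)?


DC = Q * 86400 / (A * 10000) * 1000
DC = 0.044 * 86400 / (236 * 10000) * 1000
DC = 3801600.0000 / 2360000

1.6108 mm/day
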